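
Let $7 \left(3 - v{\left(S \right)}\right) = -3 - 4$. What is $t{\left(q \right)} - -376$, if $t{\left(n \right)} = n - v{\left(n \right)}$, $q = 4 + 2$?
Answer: $378$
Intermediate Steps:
$v{\left(S \right)} = 4$ ($v{\left(S \right)} = 3 - \frac{-3 - 4}{7} = 3 - -1 = 3 + 1 = 4$)
$q = 6$
$t{\left(n \right)} = -4 + n$ ($t{\left(n \right)} = n - 4 = -4 + n$)
$t{\left(q \right)} - -376 = \left(-4 + 6\right) - -376 = 2 + 376 = 378$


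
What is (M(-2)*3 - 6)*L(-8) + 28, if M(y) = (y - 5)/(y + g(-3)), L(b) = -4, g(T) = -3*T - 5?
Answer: 94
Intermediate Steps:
g(T) = -5 - 3*T
M(y) = (-5 + y)/(4 + y) (M(y) = (y - 5)/(y + (-5 - 3*(-3))) = (-5 + y)/(y + (-5 + 9)) = (-5 + y)/(y + 4) = (-5 + y)/(4 + y))
(M(-2)*3 - 6)*L(-8) + 28 = (((-5 - 2)/(4 - 2))*3 - 6)*(-4) + 28 = ((-7/2)*3 - 6)*(-4) + 28 = (((½)*(-7))*3 - 6)*(-4) + 28 = (-7/2*3 - 6)*(-4) + 28 = (-21/2 - 6)*(-4) + 28 = -33/2*(-4) + 28 = 66 + 28 = 94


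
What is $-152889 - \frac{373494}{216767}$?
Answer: $- \frac{33141663357}{216767} \approx -1.5289 \cdot 10^{5}$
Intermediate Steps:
$-152889 - \frac{373494}{216767} = - \frac{33141663357}{216767}$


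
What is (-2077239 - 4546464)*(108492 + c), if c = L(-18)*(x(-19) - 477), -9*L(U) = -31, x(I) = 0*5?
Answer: -707736041847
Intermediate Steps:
x(I) = 0
L(U) = 31/9 (L(U) = -⅑*(-31) = 31/9)
c = -1643 (c = 31*(0 - 477)/9 = (31/9)*(-477) = -1643)
(-2077239 - 4546464)*(108492 + c) = (-2077239 - 4546464)*(108492 - 1643) = -6623703*106849 = -707736041847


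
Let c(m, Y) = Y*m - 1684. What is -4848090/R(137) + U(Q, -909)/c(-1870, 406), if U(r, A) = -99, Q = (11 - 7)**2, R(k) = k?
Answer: -3688931059797/104243848 ≈ -35388.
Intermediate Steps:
Q = 16 (Q = 4**2 = 16)
c(m, Y) = -1684 + Y*m
-4848090/R(137) + U(Q, -909)/c(-1870, 406) = -4848090/137 - 99/(-1684 + 406*(-1870)) = -4848090*1/137 - 99/(-1684 - 759220) = -4848090/137 - 99/(-760904) = -4848090/137 - 99*(-1/760904) = -4848090/137 + 99/760904 = -3688931059797/104243848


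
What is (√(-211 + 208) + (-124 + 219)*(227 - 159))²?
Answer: (6460 + I*√3)² ≈ 4.1732e+7 + 2.24e+4*I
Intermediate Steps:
(√(-211 + 208) + (-124 + 219)*(227 - 159))² = (√(-3) + 95*68)² = (I*√3 + 6460)² = (6460 + I*√3)²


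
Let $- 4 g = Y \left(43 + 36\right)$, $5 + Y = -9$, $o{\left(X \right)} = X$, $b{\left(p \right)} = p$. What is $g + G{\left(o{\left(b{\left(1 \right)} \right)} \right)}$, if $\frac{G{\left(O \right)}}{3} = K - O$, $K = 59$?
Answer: $\frac{901}{2} \approx 450.5$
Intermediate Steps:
$Y = -14$ ($Y = -5 - 9 = -14$)
$G{\left(O \right)} = 177 - 3 O$ ($G{\left(O \right)} = 3 \left(59 - O\right) = 177 - 3 O$)
$g = \frac{553}{2}$ ($g = - \frac{\left(-14\right) \left(43 + 36\right)}{4} = - \frac{\left(-14\right) 79}{4} = \left(- \frac{1}{4}\right) \left(-1106\right) = \frac{553}{2} \approx 276.5$)
$g + G{\left(o{\left(b{\left(1 \right)} \right)} \right)} = \frac{553}{2} + \left(177 - 3\right) = \frac{553}{2} + 174 = \frac{901}{2}$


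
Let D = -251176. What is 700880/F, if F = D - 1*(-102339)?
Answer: -700880/148837 ≈ -4.7090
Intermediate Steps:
F = -148837 (F = -251176 - 1*(-102339) = -251176 + 102339 = -148837)
700880/F = 700880/(-148837) = 700880*(-1/148837) = -700880/148837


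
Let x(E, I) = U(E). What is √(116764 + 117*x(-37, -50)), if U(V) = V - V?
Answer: 2*√29191 ≈ 341.71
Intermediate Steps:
U(V) = 0
x(E, I) = 0
√(116764 + 117*x(-37, -50)) = √(116764 + 117*0) = √(116764 + 0) = √116764 = 2*√29191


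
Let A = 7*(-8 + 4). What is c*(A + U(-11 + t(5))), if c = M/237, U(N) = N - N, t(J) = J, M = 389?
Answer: -10892/237 ≈ -45.958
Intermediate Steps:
U(N) = 0
c = 389/237 ≈ 1.6413
A = -28 (A = 7*(-4) = -28)
c*(A + U(-11 + t(5))) = 389*(-28 + 0)/237 = (389/237)*(-28) = -10892/237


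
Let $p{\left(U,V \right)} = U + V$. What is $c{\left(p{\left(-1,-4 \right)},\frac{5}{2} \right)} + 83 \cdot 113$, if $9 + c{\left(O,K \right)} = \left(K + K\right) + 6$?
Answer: $9381$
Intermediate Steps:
$c{\left(O,K \right)} = -3 + 2 K$ ($c{\left(O,K \right)} = -9 + \left(\left(K + K\right) + 6\right) = -9 + \left(2 K + 6\right) = -9 + \left(6 + 2 K\right) = -3 + 2 K$)
$c{\left(p{\left(-1,-4 \right)},\frac{5}{2} \right)} + 83 \cdot 113 = \left(-3 + 2 \cdot \frac{5}{2}\right) + 83 \cdot 113 = \left(-3 + 2 \cdot 5 \cdot \frac{1}{2}\right) + 9379 = \left(-3 + 2 \cdot \frac{5}{2}\right) + 9379 = \left(-3 + 5\right) + 9379 = 2 + 9379 = 9381$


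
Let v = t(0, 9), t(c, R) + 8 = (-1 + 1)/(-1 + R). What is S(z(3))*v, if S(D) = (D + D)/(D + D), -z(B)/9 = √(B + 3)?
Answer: -8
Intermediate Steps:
z(B) = -9*√(3 + B) (z(B) = -9*√(B + 3) = -9*√(3 + B))
t(c, R) = -8 (t(c, R) = -8 + (-1 + 1)/(-1 + R) = -8 + 0/(-1 + R) = -8 + 0 = -8)
v = -8
S(D) = 1 (S(D) = (2*D)/((2*D)) = (2*D)*(1/(2*D)) = 1)
S(z(3))*v = 1*(-8) = -8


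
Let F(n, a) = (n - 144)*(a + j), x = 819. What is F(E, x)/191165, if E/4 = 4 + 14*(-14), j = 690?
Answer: -1376208/191165 ≈ -7.1991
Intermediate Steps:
E = -768 (E = 4*(4 + 14*(-14)) = 4*(4 - 196) = 4*(-192) = -768)
F(n, a) = (-144 + n)*(690 + a) (F(n, a) = (n - 144)*(a + 690) = (-144 + n)*(690 + a))
F(E, x)/191165 = (-99360 - 144*819 + 690*(-768) + 819*(-768))/191165 = (-99360 - 117936 - 529920 - 628992)*(1/191165) = -1376208*1/191165 = -1376208/191165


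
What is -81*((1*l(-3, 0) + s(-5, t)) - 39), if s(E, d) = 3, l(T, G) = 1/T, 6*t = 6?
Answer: 2943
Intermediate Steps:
t = 1 (t = (⅙)*6 = 1)
-81*((1*l(-3, 0) + s(-5, t)) - 39) = -81*((1/(-3) + 3) - 39) = -81*((1*(-⅓) + 3) - 39) = -81*((-⅓ + 3) - 39) = -81*(8/3 - 39) = -81*(-109/3) = 2943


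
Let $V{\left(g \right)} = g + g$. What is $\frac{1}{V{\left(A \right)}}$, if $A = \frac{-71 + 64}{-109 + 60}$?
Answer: $\frac{7}{2} \approx 3.5$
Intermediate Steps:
$A = \frac{1}{7}$ ($A = - \frac{7}{-49} = \left(-7\right) \left(- \frac{1}{49}\right) = \frac{1}{7} \approx 0.14286$)
$V{\left(g \right)} = 2 g$
$\frac{1}{V{\left(A \right)}} = \frac{1}{2 \cdot \frac{1}{7}} = \frac{1}{\frac{2}{7}} = \frac{7}{2}$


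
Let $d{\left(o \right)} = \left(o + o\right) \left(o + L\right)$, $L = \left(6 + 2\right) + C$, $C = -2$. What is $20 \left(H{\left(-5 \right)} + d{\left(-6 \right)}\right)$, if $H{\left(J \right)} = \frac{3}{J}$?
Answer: $-12$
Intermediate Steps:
$L = 6$ ($L = \left(6 + 2\right) - 2 = 8 - 2 = 6$)
$d{\left(o \right)} = 2 o \left(6 + o\right)$ ($d{\left(o \right)} = \left(o + o\right) \left(o + 6\right) = 2 o \left(6 + o\right)$)
$20 \left(H{\left(-5 \right)} + d{\left(-6 \right)}\right) = 20 \left(\frac{3}{-5} + 2 \left(-6\right) \left(6 - 6\right)\right) = 20 \left(3 \left(- \frac{1}{5}\right) + 2 \left(-6\right) 0\right) = 20 \left(- \frac{3}{5} + 0\right) = 20 \left(- \frac{3}{5}\right) = -12$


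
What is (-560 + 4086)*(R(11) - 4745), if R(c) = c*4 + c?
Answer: -16536940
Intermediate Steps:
R(c) = 5*c (R(c) = 4*c + c = 5*c)
(-560 + 4086)*(R(11) - 4745) = (-560 + 4086)*(5*11 - 4745) = 3526*(55 - 4745) = 3526*(-4690) = -16536940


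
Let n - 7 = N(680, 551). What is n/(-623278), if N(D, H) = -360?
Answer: 353/623278 ≈ 0.00056636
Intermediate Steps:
n = -353 (n = 7 - 360 = -353)
n/(-623278) = -353/(-623278) = -353*(-1/623278) = 353/623278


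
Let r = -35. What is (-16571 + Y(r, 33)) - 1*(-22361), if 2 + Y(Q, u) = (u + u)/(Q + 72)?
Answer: 214222/37 ≈ 5789.8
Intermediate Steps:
Y(Q, u) = -2 + 2*u/(72 + Q) (Y(Q, u) = -2 + (u + u)/(Q + 72) = -2 + (2*u)/(72 + Q) = -2 + 2*u/(72 + Q))
(-16571 + Y(r, 33)) - 1*(-22361) = (-16571 + 2*(-72 + 33 - 1*(-35))/(72 - 35)) - 1*(-22361) = (-16571 + 2*(-72 + 33 + 35)/37) + 22361 = (-16571 + 2*(1/37)*(-4)) + 22361 = (-16571 - 8/37) + 22361 = -613135/37 + 22361 = 214222/37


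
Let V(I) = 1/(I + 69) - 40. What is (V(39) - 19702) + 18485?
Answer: -135755/108 ≈ -1257.0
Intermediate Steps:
V(I) = -40 + 1/(69 + I) (V(I) = 1/(69 + I) - 40 = -40 + 1/(69 + I))
(V(39) - 19702) + 18485 = ((-2759 - 40*39)/(69 + 39) - 19702) + 18485 = ((-2759 - 1560)/108 - 19702) + 18485 = ((1/108)*(-4319) - 19702) + 18485 = (-4319/108 - 19702) + 18485 = -2132135/108 + 18485 = -135755/108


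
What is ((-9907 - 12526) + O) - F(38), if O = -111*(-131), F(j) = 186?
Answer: -8078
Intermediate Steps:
O = 14541
((-9907 - 12526) + O) - F(38) = ((-9907 - 12526) + 14541) - 1*186 = (-22433 + 14541) - 186 = -7892 - 186 = -8078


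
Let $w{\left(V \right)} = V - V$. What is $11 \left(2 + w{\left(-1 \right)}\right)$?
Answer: $22$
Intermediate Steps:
$w{\left(V \right)} = 0$
$11 \left(2 + w{\left(-1 \right)}\right) = 11 \left(2 + 0\right) = 11 \cdot 2 = 22$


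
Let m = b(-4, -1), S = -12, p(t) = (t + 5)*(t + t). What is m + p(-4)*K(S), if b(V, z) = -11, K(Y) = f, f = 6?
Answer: -59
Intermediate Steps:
p(t) = 2*t*(5 + t) (p(t) = (5 + t)*(2*t) = 2*t*(5 + t))
K(Y) = 6
m = -11
m + p(-4)*K(S) = -11 + (2*(-4)*(5 - 4))*6 = -11 + (2*(-4)*1)*6 = -11 - 8*6 = -11 - 48 = -59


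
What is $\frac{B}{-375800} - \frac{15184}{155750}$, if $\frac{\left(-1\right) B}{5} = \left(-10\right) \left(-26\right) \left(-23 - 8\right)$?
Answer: $- \frac{59914361}{292654250} \approx -0.20473$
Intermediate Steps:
$B = 40300$ ($B = - 5 \left(-10\right) \left(-26\right) \left(-23 - 8\right) = - 5 \cdot 260 \left(-23 - 8\right) = - 5 \cdot 260 \left(-31\right) = \left(-5\right) \left(-8060\right) = 40300$)
$\frac{B}{-375800} - \frac{15184}{155750} = \frac{40300}{-375800} - \frac{15184}{155750} = 40300 \left(- \frac{1}{375800}\right) - \frac{7592}{77875} = - \frac{403}{3758} - \frac{7592}{77875} = - \frac{59914361}{292654250}$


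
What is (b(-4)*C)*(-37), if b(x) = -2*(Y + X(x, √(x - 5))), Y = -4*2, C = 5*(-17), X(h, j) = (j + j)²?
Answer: 276760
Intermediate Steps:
X(h, j) = 4*j² (X(h, j) = (2*j)² = 4*j²)
C = -85
Y = -8
b(x) = 56 - 8*x (b(x) = -2*(-8 + 4*(√(x - 5))²) = -2*(-8 + 4*(√(-5 + x))²) = -2*(-8 + 4*(-5 + x)) = -2*(-8 + (-20 + 4*x)) = -2*(-28 + 4*x) = 56 - 8*x)
(b(-4)*C)*(-37) = ((56 - 8*(-4))*(-85))*(-37) = ((56 + 32)*(-85))*(-37) = (88*(-85))*(-37) = -7480*(-37) = 276760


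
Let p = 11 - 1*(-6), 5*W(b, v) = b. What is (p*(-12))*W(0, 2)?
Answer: 0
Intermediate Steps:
W(b, v) = b/5
p = 17 (p = 11 + 6 = 17)
(p*(-12))*W(0, 2) = (17*(-12))*((⅕)*0) = -204*0 = 0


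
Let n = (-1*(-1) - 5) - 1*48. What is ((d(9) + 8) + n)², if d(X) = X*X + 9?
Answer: 2116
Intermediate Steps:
d(X) = 9 + X² (d(X) = X² + 9 = 9 + X²)
n = -52 (n = (1 - 5) - 48 = -4 - 48 = -52)
((d(9) + 8) + n)² = (((9 + 9²) + 8) - 52)² = (((9 + 81) + 8) - 52)² = ((90 + 8) - 52)² = (98 - 52)² = 46² = 2116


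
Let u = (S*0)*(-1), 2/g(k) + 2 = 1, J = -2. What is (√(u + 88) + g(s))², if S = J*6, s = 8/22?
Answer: 92 - 8*√22 ≈ 54.477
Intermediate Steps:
s = 4/11 (s = 8*(1/22) = 4/11 ≈ 0.36364)
g(k) = -2 (g(k) = 2/(-2 + 1) = 2/(-1) = 2*(-1) = -2)
S = -12 (S = -2*6 = -12)
u = 0 (u = -12*0*(-1) = 0*(-1) = 0)
(√(u + 88) + g(s))² = (√(0 + 88) - 2)² = (√88 - 2)² = (2*√22 - 2)² = (-2 + 2*√22)²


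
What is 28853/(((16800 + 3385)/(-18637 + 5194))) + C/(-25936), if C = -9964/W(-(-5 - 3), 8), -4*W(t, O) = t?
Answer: -457269076337/23796280 ≈ -19216.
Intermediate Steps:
W(t, O) = -t/4
C = 4982 (C = -9964*4/(-5 - 3) = -9964/((-(-1)*(-8)/4)) = -9964/((-¼*8)) = -9964/(-2) = -9964*(-½) = 4982)
28853/(((16800 + 3385)/(-18637 + 5194))) + C/(-25936) = 28853/(((16800 + 3385)/(-18637 + 5194))) + 4982/(-25936) = 28853/((20185/(-13443))) + 4982*(-1/25936) = 28853/((20185*(-1/13443))) - 2491/12968 = 28853/(-20185/13443) - 2491/12968 = 28853*(-13443/20185) - 2491/12968 = -35260989/1835 - 2491/12968 = -457269076337/23796280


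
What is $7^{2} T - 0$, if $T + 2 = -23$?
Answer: $-1225$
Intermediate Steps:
$T = -25$ ($T = -2 - 23 = -25$)
$7^{2} T - 0 = 7^{2} \left(-25\right) - 0 = 49 \left(-25\right) + 0 = -1225 + 0 = -1225$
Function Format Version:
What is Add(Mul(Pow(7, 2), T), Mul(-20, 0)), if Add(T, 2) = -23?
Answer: -1225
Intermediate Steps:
T = -25 (T = Add(-2, -23) = -25)
Add(Mul(Pow(7, 2), T), Mul(-20, 0)) = Add(Mul(Pow(7, 2), -25), Mul(-20, 0)) = Add(Mul(49, -25), 0) = Add(-1225, 0) = -1225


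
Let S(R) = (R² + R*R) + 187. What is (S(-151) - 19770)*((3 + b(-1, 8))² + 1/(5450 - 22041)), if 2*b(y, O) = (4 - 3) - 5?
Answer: 431655210/16591 ≈ 26017.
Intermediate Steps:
b(y, O) = -2 (b(y, O) = ((4 - 3) - 5)/2 = (1 - 5)/2 = (½)*(-4) = -2)
S(R) = 187 + 2*R² (S(R) = (R² + R²) + 187 = 2*R² + 187 = 187 + 2*R²)
(S(-151) - 19770)*((3 + b(-1, 8))² + 1/(5450 - 22041)) = ((187 + 2*(-151)²) - 19770)*((3 - 2)² + 1/(5450 - 22041)) = ((187 + 2*22801) - 19770)*(1² + 1/(-16591)) = ((187 + 45602) - 19770)*(1 - 1/16591) = (45789 - 19770)*(16590/16591) = 26019*(16590/16591) = 431655210/16591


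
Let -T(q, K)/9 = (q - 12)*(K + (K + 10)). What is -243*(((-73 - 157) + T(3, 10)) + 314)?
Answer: -610902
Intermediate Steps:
T(q, K) = -9*(-12 + q)*(10 + 2*K) (T(q, K) = -9*(q - 12)*(K + (K + 10)) = -9*(-12 + q)*(K + (10 + K)) = -9*(-12 + q)*(10 + 2*K))
-243*(((-73 - 157) + T(3, 10)) + 314) = -243*(((-73 - 157) + (1080 - 90*3 + 216*10 - 18*10*3)) + 314) = -243*((-230 + (1080 - 270 + 2160 - 540)) + 314) = -243*((-230 + 2430) + 314) = -243*(2200 + 314) = -243*2514 = -610902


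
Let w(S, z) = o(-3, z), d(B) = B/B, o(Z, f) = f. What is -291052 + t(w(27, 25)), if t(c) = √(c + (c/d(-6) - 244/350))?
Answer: -291052 + 2*√15099/35 ≈ -2.9105e+5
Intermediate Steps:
d(B) = 1
w(S, z) = z
t(c) = √(-122/175 + 2*c) (t(c) = √(c + (c/1 - 244/350)) = √(c + (c*1 - 244*1/350)) = √(c + (c - 122/175)) = √(c + (-122/175 + c)) = √(-122/175 + 2*c))
-291052 + t(w(27, 25)) = -291052 + √(-854 + 2450*25)/35 = -291052 + √(-854 + 61250)/35 = -291052 + √60396/35 = -291052 + (2*√15099)/35 = -291052 + 2*√15099/35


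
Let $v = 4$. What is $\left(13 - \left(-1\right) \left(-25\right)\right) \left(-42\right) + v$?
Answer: $508$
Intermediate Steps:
$\left(13 - \left(-1\right) \left(-25\right)\right) \left(-42\right) + v = \left(13 - \left(-1\right) \left(-25\right)\right) \left(-42\right) + 4 = \left(13 - 25\right) \left(-42\right) + 4 = \left(-12\right) \left(-42\right) + 4 = 504 + 4 = 508$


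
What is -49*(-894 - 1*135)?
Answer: 50421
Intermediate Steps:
-49*(-894 - 1*135) = -49*(-894 - 135) = -49*(-1029) = 50421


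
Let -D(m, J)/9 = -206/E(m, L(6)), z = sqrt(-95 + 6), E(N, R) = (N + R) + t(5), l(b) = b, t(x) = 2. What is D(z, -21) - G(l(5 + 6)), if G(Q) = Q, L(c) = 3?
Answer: 1336/19 - 309*I*sqrt(89)/19 ≈ 70.316 - 153.43*I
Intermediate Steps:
E(N, R) = 2 + N + R (E(N, R) = (N + R) + 2 = 2 + N + R)
z = I*sqrt(89) (z = sqrt(-89) = I*sqrt(89) ≈ 9.434*I)
D(m, J) = 1854/(5 + m) (D(m, J) = -(-1854)/(2 + m + 3) = -(-1854)/(5 + m) = 1854/(5 + m))
D(z, -21) - G(l(5 + 6)) = 1854/(5 + I*sqrt(89)) - (5 + 6) = 1854/(5 + I*sqrt(89)) - 1*11 = 1854/(5 + I*sqrt(89)) - 11 = -11 + 1854/(5 + I*sqrt(89))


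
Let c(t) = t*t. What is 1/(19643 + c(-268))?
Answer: 1/91467 ≈ 1.0933e-5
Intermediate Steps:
c(t) = t**2
1/(19643 + c(-268)) = 1/(19643 + (-268)**2) = 1/(19643 + 71824) = 1/91467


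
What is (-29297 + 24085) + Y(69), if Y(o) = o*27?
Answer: -3349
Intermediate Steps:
Y(o) = 27*o
(-29297 + 24085) + Y(69) = (-29297 + 24085) + 27*69 = -5212 + 1863 = -3349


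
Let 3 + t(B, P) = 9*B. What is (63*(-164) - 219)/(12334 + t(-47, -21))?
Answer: -10551/11908 ≈ -0.88604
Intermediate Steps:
t(B, P) = -3 + 9*B
(63*(-164) - 219)/(12334 + t(-47, -21)) = (63*(-164) - 219)/(12334 + (-3 + 9*(-47))) = (-10332 - 219)/(12334 + (-3 - 423)) = -10551/(12334 - 426) = -10551/11908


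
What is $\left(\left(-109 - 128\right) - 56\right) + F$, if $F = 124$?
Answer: $-169$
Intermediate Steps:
$\left(\left(-109 - 128\right) - 56\right) + F = \left(\left(-109 - 128\right) - 56\right) + 124 = \left(-237 - 56\right) + 124 = -293 + 124 = -169$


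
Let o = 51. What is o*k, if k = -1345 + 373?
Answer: -49572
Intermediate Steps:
k = -972
o*k = 51*(-972) = -49572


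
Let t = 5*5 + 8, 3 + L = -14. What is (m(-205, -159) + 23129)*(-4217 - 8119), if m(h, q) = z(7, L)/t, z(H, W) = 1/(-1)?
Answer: -3138508672/11 ≈ -2.8532e+8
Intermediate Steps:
L = -17 (L = -3 - 14 = -17)
t = 33 (t = 25 + 8 = 33)
z(H, W) = -1
m(h, q) = -1/33
(m(-205, -159) + 23129)*(-4217 - 8119) = (-1/33 + 23129)*(-4217 - 8119) = (763256/33)*(-12336) = -3138508672/11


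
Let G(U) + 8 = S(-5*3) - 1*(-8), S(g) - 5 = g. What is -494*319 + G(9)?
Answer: -157596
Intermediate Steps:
S(g) = 5 + g
G(U) = -10 (G(U) = -8 + ((5 - 5*3) - 1*(-8)) = -8 + ((5 - 15) + 8) = -8 + (-10 + 8) = -8 - 2 = -10)
-494*319 + G(9) = -494*319 - 10 = -157586 - 10 = -157596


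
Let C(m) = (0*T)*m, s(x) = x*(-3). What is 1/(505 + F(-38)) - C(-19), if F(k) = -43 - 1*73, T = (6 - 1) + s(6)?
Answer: 1/389 ≈ 0.0025707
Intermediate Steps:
s(x) = -3*x
T = -13 (T = (6 - 1) - 3*6 = 5 - 18 = -13)
F(k) = -116 (F(k) = -43 - 73 = -116)
C(m) = 0 (C(m) = (0*(-13))*m = 0*m = 0)
1/(505 + F(-38)) - C(-19) = 1/(505 - 116) - 1*0 = 1/389 + 0 = 1/389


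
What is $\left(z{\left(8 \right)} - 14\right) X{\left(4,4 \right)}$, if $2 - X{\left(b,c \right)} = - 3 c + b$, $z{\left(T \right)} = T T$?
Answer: $500$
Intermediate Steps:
$z{\left(T \right)} = T^{2}$
$X{\left(b,c \right)} = 2 - b + 3 c$ ($X{\left(b,c \right)} = 2 - \left(- 3 c + b\right) = 2 - \left(b - 3 c\right) = 2 - b + 3 c$)
$\left(z{\left(8 \right)} - 14\right) X{\left(4,4 \right)} = \left(8^{2} - 14\right) \left(2 - 4 + 3 \cdot 4\right) = \left(64 - 14\right) \left(2 - 4 + 12\right) = 50 \cdot 10 = 500$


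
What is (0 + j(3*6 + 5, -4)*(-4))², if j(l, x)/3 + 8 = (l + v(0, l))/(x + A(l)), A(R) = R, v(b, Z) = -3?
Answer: 2509056/361 ≈ 6950.3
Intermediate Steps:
j(l, x) = -24 + 3*(-3 + l)/(l + x) (j(l, x) = -24 + 3*((l - 3)/(x + l)) = -24 + 3*((-3 + l)/(l + x)) = -24 + 3*(-3 + l)/(l + x))
(0 + j(3*6 + 5, -4)*(-4))² = (0 + (3*(-3 - 8*(-4) - 7*(3*6 + 5))/((3*6 + 5) - 4))*(-4))² = (0 + (3*(-3 + 32 - 7*(18 + 5))/((18 + 5) - 4))*(-4))² = (0 + (3*(-3 + 32 - 7*23)/(23 - 4))*(-4))² = (0 + (3*(-3 + 32 - 161)/19)*(-4))² = (0 + (3*(1/19)*(-132))*(-4))² = (0 - 396/19*(-4))² = (0 + 1584/19)² = (1584/19)² = 2509056/361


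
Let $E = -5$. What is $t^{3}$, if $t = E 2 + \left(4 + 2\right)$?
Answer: $-64$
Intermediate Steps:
$t = -4$ ($t = \left(-5\right) 2 + \left(4 + 2\right) = -10 + 6 = -4$)
$t^{3} = \left(-4\right)^{3} = -64$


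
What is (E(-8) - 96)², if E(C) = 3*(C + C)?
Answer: 20736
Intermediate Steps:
E(C) = 6*C (E(C) = 3*(2*C) = 6*C)
(E(-8) - 96)² = (6*(-8) - 96)² = (-48 - 96)² = (-144)² = 20736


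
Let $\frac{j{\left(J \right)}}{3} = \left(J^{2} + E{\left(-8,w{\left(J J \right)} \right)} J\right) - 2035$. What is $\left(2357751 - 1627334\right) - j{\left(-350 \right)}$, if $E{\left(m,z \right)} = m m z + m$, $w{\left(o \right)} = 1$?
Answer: $427822$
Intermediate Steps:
$E{\left(m,z \right)} = m + z m^{2}$ ($E{\left(m,z \right)} = m^{2} z + m = z m^{2} + m = m + z m^{2}$)
$j{\left(J \right)} = -6105 + 3 J^{2} + 168 J$ ($j{\left(J \right)} = 3 \left(\left(J^{2} + - 8 \left(1 - 8\right) J\right) - 2035\right) = 3 \left(\left(J^{2} + \left(-8\right) \left(-7\right) J\right) - 2035\right) = 3 \left(\left(J^{2} + 56 J\right) - 2035\right) = 3 \left(-2035 + J^{2} + 56 J\right) = -6105 + 3 J^{2} + 168 J$)
$\left(2357751 - 1627334\right) - j{\left(-350 \right)} = \left(2357751 - 1627334\right) - \left(-6105 + 3 \left(-350\right)^{2} + 168 \left(-350\right)\right) = \left(2357751 - 1627334\right) - \left(-6105 + 3 \cdot 122500 - 58800\right) = 730417 - \left(-6105 + 367500 - 58800\right) = 730417 - 302595 = 427822$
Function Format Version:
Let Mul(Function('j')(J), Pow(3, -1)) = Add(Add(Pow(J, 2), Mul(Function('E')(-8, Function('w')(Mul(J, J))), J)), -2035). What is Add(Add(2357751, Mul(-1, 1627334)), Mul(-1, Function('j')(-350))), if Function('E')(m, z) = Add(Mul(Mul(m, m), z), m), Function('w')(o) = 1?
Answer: 427822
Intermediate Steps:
Function('E')(m, z) = Add(m, Mul(z, Pow(m, 2))) (Function('E')(m, z) = Add(Mul(Pow(m, 2), z), m) = Add(Mul(z, Pow(m, 2)), m) = Add(m, Mul(z, Pow(m, 2))))
Function('j')(J) = Add(-6105, Mul(3, Pow(J, 2)), Mul(168, J)) (Function('j')(J) = Mul(3, Add(Add(Pow(J, 2), Mul(Mul(-8, Add(1, Mul(-8, 1))), J)), -2035)) = Mul(3, Add(Add(Pow(J, 2), Mul(Mul(-8, Add(1, -8)), J)), -2035)) = Mul(3, Add(Add(Pow(J, 2), Mul(Mul(-8, -7), J)), -2035)) = Mul(3, Add(Add(Pow(J, 2), Mul(56, J)), -2035)) = Mul(3, Add(-2035, Pow(J, 2), Mul(56, J))) = Add(-6105, Mul(3, Pow(J, 2)), Mul(168, J)))
Add(Add(2357751, Mul(-1, 1627334)), Mul(-1, Function('j')(-350))) = Add(Add(2357751, Mul(-1, 1627334)), Mul(-1, Add(-6105, Mul(3, Pow(-350, 2)), Mul(168, -350)))) = Add(Add(2357751, -1627334), Mul(-1, Add(-6105, Mul(3, 122500), -58800))) = Add(730417, Mul(-1, Add(-6105, 367500, -58800))) = Add(730417, Mul(-1, 302595)) = Add(730417, -302595) = 427822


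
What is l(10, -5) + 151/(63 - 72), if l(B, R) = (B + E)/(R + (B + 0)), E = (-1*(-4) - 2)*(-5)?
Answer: -151/9 ≈ -16.778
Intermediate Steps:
E = -10 (E = (4 - 2)*(-5) = 2*(-5) = -10)
l(B, R) = (-10 + B)/(B + R) (l(B, R) = (B - 10)/(R + (B + 0)) = (-10 + B)/(R + B) = (-10 + B)/(B + R))
l(10, -5) + 151/(63 - 72) = (-10 + 10)/(10 - 5) + 151/(63 - 72) = 0/5 + 151/(-9) = (⅕)*0 + 151*(-⅑) = 0 - 151/9 = -151/9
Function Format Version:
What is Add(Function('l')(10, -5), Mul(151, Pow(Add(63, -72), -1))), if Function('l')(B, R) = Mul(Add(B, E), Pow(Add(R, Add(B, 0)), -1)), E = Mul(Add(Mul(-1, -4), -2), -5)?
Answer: Rational(-151, 9) ≈ -16.778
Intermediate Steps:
E = -10 (E = Mul(Add(4, -2), -5) = Mul(2, -5) = -10)
Function('l')(B, R) = Mul(Pow(Add(B, R), -1), Add(-10, B)) (Function('l')(B, R) = Mul(Add(B, -10), Pow(Add(R, Add(B, 0)), -1)) = Mul(Add(-10, B), Pow(Add(R, B), -1)) = Mul(Add(-10, B), Pow(Add(B, R), -1)) = Mul(Pow(Add(B, R), -1), Add(-10, B)))
Add(Function('l')(10, -5), Mul(151, Pow(Add(63, -72), -1))) = Add(Mul(Pow(Add(10, -5), -1), Add(-10, 10)), Mul(151, Pow(Add(63, -72), -1))) = Add(Mul(Pow(5, -1), 0), Mul(151, Pow(-9, -1))) = Add(Mul(Rational(1, 5), 0), Mul(151, Rational(-1, 9))) = Add(0, Rational(-151, 9)) = Rational(-151, 9)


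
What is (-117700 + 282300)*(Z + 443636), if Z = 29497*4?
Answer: 92443310400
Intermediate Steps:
Z = 117988
(-117700 + 282300)*(Z + 443636) = (-117700 + 282300)*(117988 + 443636) = 164600*561624 = 92443310400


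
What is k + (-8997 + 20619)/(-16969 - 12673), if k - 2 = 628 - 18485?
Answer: -264634766/14821 ≈ -17855.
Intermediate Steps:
k = -17855 (k = 2 + (628 - 18485) = 2 - 17857 = -17855)
k + (-8997 + 20619)/(-16969 - 12673) = -17855 + (-8997 + 20619)/(-16969 - 12673) = -17855 + 11622/(-29642) = -17855 + 11622*(-1/29642) = -17855 - 5811/14821 = -264634766/14821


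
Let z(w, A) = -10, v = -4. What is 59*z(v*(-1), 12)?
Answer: -590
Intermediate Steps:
59*z(v*(-1), 12) = 59*(-10) = -590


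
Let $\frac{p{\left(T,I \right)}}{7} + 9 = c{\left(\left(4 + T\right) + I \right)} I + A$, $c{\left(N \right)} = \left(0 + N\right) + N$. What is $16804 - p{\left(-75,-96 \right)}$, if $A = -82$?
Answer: $-207007$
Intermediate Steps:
$c{\left(N \right)} = 2 N$ ($c{\left(N \right)} = N + N = 2 N$)
$p{\left(T,I \right)} = -637 + 7 I \left(8 + 2 I + 2 T\right)$ ($p{\left(T,I \right)} = -63 + 7 \left(2 \left(\left(4 + T\right) + I\right) I - 82\right) = -63 + 7 \left(2 \left(4 + I + T\right) I - 82\right) = -63 + 7 \left(\left(8 + 2 I + 2 T\right) I - 82\right) = -63 + 7 \left(I \left(8 + 2 I + 2 T\right) - 82\right) = -63 + 7 \left(-82 + I \left(8 + 2 I + 2 T\right)\right) = -63 + \left(-574 + 7 I \left(8 + 2 I + 2 T\right)\right) = -637 + 7 I \left(8 + 2 I + 2 T\right)$)
$16804 - p{\left(-75,-96 \right)} = 16804 - \left(-637 + 14 \left(-96\right) \left(4 - 96 - 75\right)\right) = 16804 - \left(-637 + 14 \left(-96\right) \left(-167\right)\right) = 16804 - \left(-637 + 224448\right) = 16804 - 223811 = -207007$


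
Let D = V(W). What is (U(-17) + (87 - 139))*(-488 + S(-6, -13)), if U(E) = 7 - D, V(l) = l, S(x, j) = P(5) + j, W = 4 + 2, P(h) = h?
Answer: 25296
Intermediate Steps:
W = 6
S(x, j) = 5 + j
D = 6
U(E) = 1 (U(E) = 7 - 1*6 = 7 - 6 = 1)
(U(-17) + (87 - 139))*(-488 + S(-6, -13)) = (1 + (87 - 139))*(-488 + (5 - 13)) = (1 - 52)*(-488 - 8) = -51*(-496) = 25296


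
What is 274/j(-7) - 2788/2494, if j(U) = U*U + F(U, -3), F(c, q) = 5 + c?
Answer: 276160/58609 ≈ 4.7119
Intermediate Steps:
j(U) = 5 + U + U² (j(U) = U*U + (5 + U) = U² + (5 + U) = 5 + U + U²)
274/j(-7) - 2788/2494 = 274/(5 - 7 + (-7)²) - 2788/2494 = 274/(5 - 7 + 49) - 2788*1/2494 = 274/47 - 1394/1247 = 276160/58609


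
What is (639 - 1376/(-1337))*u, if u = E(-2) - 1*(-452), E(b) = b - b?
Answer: 386784988/1337 ≈ 2.8929e+5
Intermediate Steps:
E(b) = 0
u = 452 (u = 0 - 1*(-452) = 0 + 452 = 452)
(639 - 1376/(-1337))*u = (639 - 1376/(-1337))*452 = (639 - 1376*(-1/1337))*452 = (639 + 1376/1337)*452 = (855719/1337)*452 = 386784988/1337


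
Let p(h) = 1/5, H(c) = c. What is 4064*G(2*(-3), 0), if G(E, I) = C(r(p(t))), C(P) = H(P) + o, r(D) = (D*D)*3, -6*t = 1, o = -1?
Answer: -89408/25 ≈ -3576.3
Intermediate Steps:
t = -1/6 (t = -1/6*1 = -1/6 ≈ -0.16667)
p(h) = 1/5
r(D) = 3*D**2 (r(D) = D**2*3 = 3*D**2)
C(P) = -1 + P (C(P) = P - 1 = -1 + P)
G(E, I) = -22/25 (G(E, I) = -1 + 3*(1/5)**2 = -1 + 3*(1/25) = -1 + 3/25 = -22/25)
4064*G(2*(-3), 0) = 4064*(-22/25) = -89408/25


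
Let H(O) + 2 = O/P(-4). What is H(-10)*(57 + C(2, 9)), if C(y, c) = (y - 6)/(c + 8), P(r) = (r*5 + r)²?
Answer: -560665/4896 ≈ -114.51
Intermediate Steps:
P(r) = 36*r² (P(r) = (5*r + r)² = (6*r)² = 36*r²)
C(y, c) = (-6 + y)/(8 + c)
H(O) = -2 + O/576 (H(O) = -2 + O/((36*(-4)²)) = -2 + O/((36*16)) = -2 + O/576)
H(-10)*(57 + C(2, 9)) = (-2 + (1/576)*(-10))*(57 + (-6 + 2)/(8 + 9)) = (-2 - 5/288)*(57 - 4/17) = -581*(57 + (1/17)*(-4))/288 = -581*(57 - 4/17)/288 = -581/288*965/17 = -560665/4896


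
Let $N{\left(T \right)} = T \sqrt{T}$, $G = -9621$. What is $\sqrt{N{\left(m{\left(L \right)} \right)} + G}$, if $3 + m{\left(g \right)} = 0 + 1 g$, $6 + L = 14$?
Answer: $\sqrt{-9621 + 5 \sqrt{5}} \approx 98.03 i$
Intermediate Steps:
$L = 8$ ($L = -6 + 14 = 8$)
$m{\left(g \right)} = -3 + g$ ($m{\left(g \right)} = -3 + \left(0 + 1 g\right) = -3 + \left(0 + g\right) = -3 + g$)
$N{\left(T \right)} = T^{\frac{3}{2}}$
$\sqrt{N{\left(m{\left(L \right)} \right)} + G} = \sqrt{\left(-3 + 8\right)^{\frac{3}{2}} - 9621} = \sqrt{5^{\frac{3}{2}} - 9621} = \sqrt{5 \sqrt{5} - 9621} = \sqrt{-9621 + 5 \sqrt{5}}$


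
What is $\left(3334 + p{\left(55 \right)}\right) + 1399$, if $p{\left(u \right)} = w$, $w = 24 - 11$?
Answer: $4746$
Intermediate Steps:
$w = 13$ ($w = 24 - 11 = 13$)
$p{\left(u \right)} = 13$
$\left(3334 + p{\left(55 \right)}\right) + 1399 = \left(3334 + 13\right) + 1399 = 3347 + 1399 = 4746$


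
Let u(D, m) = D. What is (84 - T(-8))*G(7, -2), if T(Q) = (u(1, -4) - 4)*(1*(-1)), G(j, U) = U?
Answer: -162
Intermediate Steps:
T(Q) = 3 (T(Q) = (1 - 4)*(1*(-1)) = -3*(-1) = 3)
(84 - T(-8))*G(7, -2) = (84 - 1*3)*(-2) = (84 - 3)*(-2) = 81*(-2) = -162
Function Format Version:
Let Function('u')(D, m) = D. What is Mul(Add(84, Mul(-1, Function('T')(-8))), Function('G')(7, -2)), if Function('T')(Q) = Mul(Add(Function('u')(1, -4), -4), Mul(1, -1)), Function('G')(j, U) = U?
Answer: -162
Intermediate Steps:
Function('T')(Q) = 3 (Function('T')(Q) = Mul(Add(1, -4), Mul(1, -1)) = Mul(-3, -1) = 3)
Mul(Add(84, Mul(-1, Function('T')(-8))), Function('G')(7, -2)) = Mul(Add(84, Mul(-1, 3)), -2) = Mul(Add(84, -3), -2) = Mul(81, -2) = -162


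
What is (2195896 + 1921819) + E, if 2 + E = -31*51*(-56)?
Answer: 4206249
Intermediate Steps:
E = 88534 (E = -2 - 31*51*(-56) = -2 - 1581*(-56) = -2 + 88536 = 88534)
(2195896 + 1921819) + E = (2195896 + 1921819) + 88534 = 4117715 + 88534 = 4206249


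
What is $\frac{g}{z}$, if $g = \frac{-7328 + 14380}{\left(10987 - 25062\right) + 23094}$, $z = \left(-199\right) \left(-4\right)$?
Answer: $\frac{1763}{1794781} \approx 0.00098229$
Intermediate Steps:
$z = 796$
$g = \frac{7052}{9019}$ ($g = \frac{7052}{-14075 + 23094} = \frac{7052}{9019} \approx 0.78191$)
$\frac{g}{z} = \frac{7052}{9019 \cdot 796} = \frac{7052}{9019} \cdot \frac{1}{796} = \frac{1763}{1794781}$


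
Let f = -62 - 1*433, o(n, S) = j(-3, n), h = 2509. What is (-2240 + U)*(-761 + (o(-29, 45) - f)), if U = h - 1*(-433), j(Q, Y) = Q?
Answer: -188838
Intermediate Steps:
o(n, S) = -3
f = -495 (f = -62 - 433 = -495)
U = 2942 (U = 2509 - 1*(-433) = 2509 + 433 = 2942)
(-2240 + U)*(-761 + (o(-29, 45) - f)) = (-2240 + 2942)*(-761 + (-3 - 1*(-495))) = 702*(-761 + (-3 + 495)) = 702*(-761 + 492) = 702*(-269) = -188838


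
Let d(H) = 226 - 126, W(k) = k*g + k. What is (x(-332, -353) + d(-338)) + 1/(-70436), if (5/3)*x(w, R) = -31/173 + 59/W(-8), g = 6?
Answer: 84667071029/852979960 ≈ 99.260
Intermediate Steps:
W(k) = 7*k (W(k) = k*6 + k = 6*k + k = 7*k)
x(w, R) = -35829/48440 (x(w, R) = 3*(-31/173 + 59/((7*(-8))))/5 = 3*(-31*1/173 + 59/(-56))/5 = 3*(-31/173 + 59*(-1/56))/5 = 3*(-31/173 - 59/56)/5 = (⅗)*(-11943/9688) = -35829/48440)
d(H) = 100
(x(-332, -353) + d(-338)) + 1/(-70436) = (-35829/48440 + 100) + 1/(-70436) = 4808171/48440 - 1/70436 = 84667071029/852979960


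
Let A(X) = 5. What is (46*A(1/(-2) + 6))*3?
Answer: 690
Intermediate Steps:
(46*A(1/(-2) + 6))*3 = (46*5)*3 = 230*3 = 690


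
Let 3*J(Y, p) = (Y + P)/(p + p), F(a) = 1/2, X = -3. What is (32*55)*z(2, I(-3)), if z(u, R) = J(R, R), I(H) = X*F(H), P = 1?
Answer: 880/9 ≈ 97.778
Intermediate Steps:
F(a) = ½ (F(a) = 1*(½) = ½)
J(Y, p) = (1 + Y)/(6*p) (J(Y, p) = ((Y + 1)/(p + p))/3 = ((1 + Y)/((2*p)))/3 = ((1 + Y)*(1/(2*p)))/3 = ((1 + Y)/(2*p))/3 = (1 + Y)/(6*p))
I(H) = -3/2 (I(H) = -3*½ = -3/2)
z(u, R) = (1 + R)/(6*R)
(32*55)*z(2, I(-3)) = (32*55)*((1 - 3/2)/(6*(-3/2))) = 1760*((⅙)*(-⅔)*(-½)) = 1760*(1/18) = 880/9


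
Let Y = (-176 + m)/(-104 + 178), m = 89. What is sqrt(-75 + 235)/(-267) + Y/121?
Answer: -87/8954 - 4*sqrt(10)/267 ≈ -0.057091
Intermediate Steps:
Y = -87/74 (Y = (-176 + 89)/(-104 + 178) = -87/74 ≈ -1.1757)
sqrt(-75 + 235)/(-267) + Y/121 = sqrt(-75 + 235)/(-267) - 87/74/121 = sqrt(160)*(-1/267) - 87/74*1/121 = (4*sqrt(10))*(-1/267) - 87/8954 = -4*sqrt(10)/267 - 87/8954 = -87/8954 - 4*sqrt(10)/267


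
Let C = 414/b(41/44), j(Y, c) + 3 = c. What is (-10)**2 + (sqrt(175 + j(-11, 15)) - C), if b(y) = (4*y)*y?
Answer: -32276/1681 + sqrt(187) ≈ -5.5257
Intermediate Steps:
j(Y, c) = -3 + c
b(y) = 4*y**2
C = 200376/1681 (C = 414/((4*(41/44)**2)) = 414/((4*(1681/1936))) = 414/(1681/484) = 414*(484/1681) = 200376/1681 ≈ 119.20)
(-10)**2 + (sqrt(175 + j(-11, 15)) - C) = (-10)**2 + (sqrt(175 + (-3 + 15)) - 1*200376/1681) = 100 + (sqrt(175 + 12) - 200376/1681) = 100 + (sqrt(187) - 200376/1681) = 100 + (-200376/1681 + sqrt(187)) = -32276/1681 + sqrt(187)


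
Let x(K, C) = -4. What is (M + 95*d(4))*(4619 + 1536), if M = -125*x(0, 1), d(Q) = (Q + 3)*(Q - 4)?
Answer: 3077500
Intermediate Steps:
d(Q) = (-4 + Q)*(3 + Q) (d(Q) = (3 + Q)*(-4 + Q) = (-4 + Q)*(3 + Q))
M = 500 (M = -125*(-4) = 500)
(M + 95*d(4))*(4619 + 1536) = (500 + 95*(-12 + 4² - 1*4))*(4619 + 1536) = (500 + 95*(-12 + 16 - 4))*6155 = (500 + 95*0)*6155 = (500 + 0)*6155 = 500*6155 = 3077500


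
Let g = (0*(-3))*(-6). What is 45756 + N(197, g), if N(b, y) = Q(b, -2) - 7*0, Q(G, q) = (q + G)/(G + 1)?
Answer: 3019961/66 ≈ 45757.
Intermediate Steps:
Q(G, q) = (G + q)/(1 + G)
g = 0 (g = 0*(-6) = 0)
N(b, y) = (-2 + b)/(1 + b) (N(b, y) = (b - 2)/(1 + b) - 7*0 = (-2 + b)/(1 + b) + 0 = (-2 + b)/(1 + b))
45756 + N(197, g) = 45756 + (-2 + 197)/(1 + 197) = 45756 + 195/198 = 45756 + (1/198)*195 = 45756 + 65/66 = 3019961/66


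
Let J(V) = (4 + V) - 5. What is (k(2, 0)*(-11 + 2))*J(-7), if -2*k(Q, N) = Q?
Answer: -72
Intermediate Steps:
J(V) = -1 + V
k(Q, N) = -Q/2
(k(2, 0)*(-11 + 2))*J(-7) = ((-½*2)*(-11 + 2))*(-1 - 7) = -1*(-9)*(-8) = 9*(-8) = -72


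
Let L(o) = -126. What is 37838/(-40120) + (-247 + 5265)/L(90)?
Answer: -51522437/1263780 ≈ -40.768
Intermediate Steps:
37838/(-40120) + (-247 + 5265)/L(90) = 37838/(-40120) + (-247 + 5265)/(-126) = 37838*(-1/40120) + 5018*(-1/126) = -18919/20060 - 2509/63 = -51522437/1263780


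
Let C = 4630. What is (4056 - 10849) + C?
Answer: -2163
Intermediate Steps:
(4056 - 10849) + C = (4056 - 10849) + 4630 = -6793 + 4630 = -2163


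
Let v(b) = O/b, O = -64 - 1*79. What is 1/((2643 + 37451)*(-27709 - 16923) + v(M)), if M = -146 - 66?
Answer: -212/379368786353 ≈ -5.5882e-10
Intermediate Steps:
M = -212
O = -143 (O = -64 - 79 = -143)
v(b) = -143/b
1/((2643 + 37451)*(-27709 - 16923) + v(M)) = 1/((2643 + 37451)*(-27709 - 16923) - 143/(-212)) = 1/(40094*(-44632) - 143*(-1/212)) = 1/(-1789475408 + 143/212) = 1/(-379368786353/212) = -212/379368786353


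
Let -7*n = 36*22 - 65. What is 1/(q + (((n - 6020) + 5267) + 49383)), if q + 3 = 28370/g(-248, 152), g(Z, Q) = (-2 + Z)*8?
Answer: 1400/67912541 ≈ 2.0615e-5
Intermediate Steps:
g(Z, Q) = -16 + 8*Z
q = -3437/200 (q = -3 + 28370/(-16 + 8*(-248)) = -3 + 28370/(-16 - 1984) = -3 + 28370/(-2000) = -3 + 28370*(-1/2000) = -3 - 2837/200 = -3437/200 ≈ -17.185)
n = -727/7 (n = -(36*22 - 65)/7 = -(792 - 65)/7 = -1/7*727 = -727/7 ≈ -103.86)
1/(q + (((n - 6020) + 5267) + 49383)) = 1/(-3437/200 + (((-727/7 - 6020) + 5267) + 49383)) = 1/(-3437/200 + ((-42867/7 + 5267) + 49383)) = 1/(-3437/200 + (-5998/7 + 49383)) = 1/(-3437/200 + 339683/7) = 1/(67912541/1400) = 1400/67912541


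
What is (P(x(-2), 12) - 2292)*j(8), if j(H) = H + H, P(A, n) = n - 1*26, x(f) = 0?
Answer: -36896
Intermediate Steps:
P(A, n) = -26 + n (P(A, n) = n - 26 = -26 + n)
j(H) = 2*H
(P(x(-2), 12) - 2292)*j(8) = ((-26 + 12) - 2292)*(2*8) = (-14 - 2292)*16 = -2306*16 = -36896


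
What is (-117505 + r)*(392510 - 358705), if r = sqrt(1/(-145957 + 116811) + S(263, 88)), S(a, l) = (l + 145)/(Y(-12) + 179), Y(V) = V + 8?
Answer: -3972256525 + 6761*sqrt(1385481370546)/204022 ≈ -3.9722e+9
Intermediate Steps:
Y(V) = 8 + V
S(a, l) = 29/35 + l/175 (S(a, l) = (l + 145)/((8 - 12) + 179) = (145 + l)/(-4 + 179) = (145 + l)/175 = (145 + l)*(1/175) = 29/35 + l/175)
r = sqrt(1385481370546)/1020110 (r = sqrt(1/(-145957 + 116811) + (29/35 + (1/175)*88)) = sqrt(1/(-29146) + (29/35 + 88/175)) = sqrt(-1/29146 + 233/175) = sqrt(6790843/5100550) = sqrt(1385481370546)/1020110 ≈ 1.1539)
(-117505 + r)*(392510 - 358705) = (-117505 + sqrt(1385481370546)/1020110)*(392510 - 358705) = (-117505 + sqrt(1385481370546)/1020110)*33805 = -3972256525 + 6761*sqrt(1385481370546)/204022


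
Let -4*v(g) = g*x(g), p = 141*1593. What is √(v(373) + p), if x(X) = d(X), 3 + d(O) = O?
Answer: √760442/2 ≈ 436.02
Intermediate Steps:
p = 224613
d(O) = -3 + O
x(X) = -3 + X
v(g) = -g*(-3 + g)/4
√(v(373) + p) = √((¼)*373*(3 - 1*373) + 224613) = √((¼)*373*(3 - 373) + 224613) = √((¼)*373*(-370) + 224613) = √(-69005/2 + 224613) = √(380221/2) = √760442/2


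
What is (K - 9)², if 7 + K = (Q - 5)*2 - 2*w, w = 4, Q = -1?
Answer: 1296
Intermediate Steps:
K = -27 (K = -7 + ((-1 - 5)*2 - 2*4) = -7 + (-6*2 - 8) = -7 + (-12 - 8) = -7 - 20 = -27)
(K - 9)² = (-27 - 9)² = (-36)² = 1296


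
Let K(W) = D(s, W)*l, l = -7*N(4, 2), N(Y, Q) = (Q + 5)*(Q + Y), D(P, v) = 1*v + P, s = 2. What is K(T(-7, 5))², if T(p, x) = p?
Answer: 2160900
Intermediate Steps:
D(P, v) = P + v (D(P, v) = v + P = P + v)
N(Y, Q) = (5 + Q)*(Q + Y)
l = -294 (l = -7*(2² + 5*2 + 5*4 + 2*4) = -7*(4 + 10 + 20 + 8) = -7*42 = -294)
K(W) = -588 - 294*W (K(W) = (2 + W)*(-294) = -588 - 294*W)
K(T(-7, 5))² = (-588 - 294*(-7))² = (-588 + 2058)² = 1470² = 2160900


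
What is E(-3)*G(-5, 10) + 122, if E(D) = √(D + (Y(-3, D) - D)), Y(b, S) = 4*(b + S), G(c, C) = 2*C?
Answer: 122 + 40*I*√6 ≈ 122.0 + 97.98*I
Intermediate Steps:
Y(b, S) = 4*S + 4*b (Y(b, S) = 4*(S + b) = 4*S + 4*b)
E(D) = √(-12 + 4*D) (E(D) = √(D + ((4*D + 4*(-3)) - D)) = √(D + ((4*D - 12) - D)) = √(D + ((-12 + 4*D) - D)) = √(D + (-12 + 3*D)) = √(-12 + 4*D))
E(-3)*G(-5, 10) + 122 = (2*√(-3 - 3))*(2*10) + 122 = (2*√(-6))*20 + 122 = (2*(I*√6))*20 + 122 = (2*I*√6)*20 + 122 = 40*I*√6 + 122 = 122 + 40*I*√6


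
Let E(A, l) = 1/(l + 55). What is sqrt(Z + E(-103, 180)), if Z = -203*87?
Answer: I*sqrt(975328490)/235 ≈ 132.89*I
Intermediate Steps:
E(A, l) = 1/(55 + l)
Z = -17661
sqrt(Z + E(-103, 180)) = sqrt(-17661 + 1/(55 + 180)) = sqrt(-17661 + 1/235) = sqrt(-4150334/235) = I*sqrt(975328490)/235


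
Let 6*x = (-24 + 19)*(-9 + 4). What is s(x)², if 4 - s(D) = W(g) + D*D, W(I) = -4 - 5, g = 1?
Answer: 24649/1296 ≈ 19.019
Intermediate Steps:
W(I) = -9
x = 25/6 (x = ((-24 + 19)*(-9 + 4))/6 = (-5*(-5))/6 = (⅙)*25 = 25/6 ≈ 4.1667)
s(D) = 13 - D² (s(D) = 4 - (-9 + D*D) = 4 - (-9 + D²) = 4 + (9 - D²) = 13 - D²)
s(x)² = (13 - (25/6)²)² = (13 - 1*625/36)² = (13 - 625/36)² = (-157/36)² = 24649/1296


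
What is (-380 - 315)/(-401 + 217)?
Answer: 695/184 ≈ 3.7772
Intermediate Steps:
(-380 - 315)/(-401 + 217) = -695/(-184) = -695*(-1/184) = 695/184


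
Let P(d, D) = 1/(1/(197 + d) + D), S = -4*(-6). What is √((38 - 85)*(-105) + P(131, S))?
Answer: √305894258959/7873 ≈ 70.250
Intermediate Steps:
S = 24
P(d, D) = 1/(D + 1/(197 + d))
√((38 - 85)*(-105) + P(131, S)) = √((38 - 85)*(-105) + (197 + 131)/(1 + 197*24 + 24*131)) = √(-47*(-105) + 328/(1 + 4728 + 3144)) = √(4935 + 328/7873) = √(38853583/7873) = √305894258959/7873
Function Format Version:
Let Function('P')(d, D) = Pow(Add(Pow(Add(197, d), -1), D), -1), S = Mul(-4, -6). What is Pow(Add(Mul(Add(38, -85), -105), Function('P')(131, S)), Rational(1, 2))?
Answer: Mul(Rational(1, 7873), Pow(305894258959, Rational(1, 2))) ≈ 70.250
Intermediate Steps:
S = 24
Function('P')(d, D) = Pow(Add(D, Pow(Add(197, d), -1)), -1)
Pow(Add(Mul(Add(38, -85), -105), Function('P')(131, S)), Rational(1, 2)) = Pow(Add(Mul(Add(38, -85), -105), Mul(Pow(Add(1, Mul(197, 24), Mul(24, 131)), -1), Add(197, 131))), Rational(1, 2)) = Pow(Add(Mul(-47, -105), Mul(Pow(Add(1, 4728, 3144), -1), 328)), Rational(1, 2)) = Pow(Add(4935, Mul(Pow(7873, -1), 328)), Rational(1, 2)) = Pow(Add(4935, Mul(Rational(1, 7873), 328)), Rational(1, 2)) = Pow(Add(4935, Rational(328, 7873)), Rational(1, 2)) = Pow(Rational(38853583, 7873), Rational(1, 2)) = Mul(Rational(1, 7873), Pow(305894258959, Rational(1, 2)))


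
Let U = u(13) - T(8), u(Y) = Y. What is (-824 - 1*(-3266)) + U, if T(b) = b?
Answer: 2447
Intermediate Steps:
U = 5 (U = 13 - 1*8 = 13 - 8 = 5)
(-824 - 1*(-3266)) + U = (-824 - 1*(-3266)) + 5 = (-824 + 3266) + 5 = 2442 + 5 = 2447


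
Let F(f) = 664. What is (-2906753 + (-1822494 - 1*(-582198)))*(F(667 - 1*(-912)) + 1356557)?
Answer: -5628461990829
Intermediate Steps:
(-2906753 + (-1822494 - 1*(-582198)))*(F(667 - 1*(-912)) + 1356557) = (-2906753 + (-1822494 - 1*(-582198)))*(664 + 1356557) = (-2906753 + (-1822494 + 582198))*1357221 = (-2906753 - 1240296)*1357221 = -4147049*1357221 = -5628461990829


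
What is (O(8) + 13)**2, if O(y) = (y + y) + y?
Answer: 1369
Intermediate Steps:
O(y) = 3*y (O(y) = 2*y + y = 3*y)
(O(8) + 13)**2 = (3*8 + 13)**2 = (24 + 13)**2 = 37**2 = 1369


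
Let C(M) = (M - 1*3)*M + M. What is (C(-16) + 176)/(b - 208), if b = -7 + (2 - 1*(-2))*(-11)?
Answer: -464/259 ≈ -1.7915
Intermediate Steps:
C(M) = M + M*(-3 + M) (C(M) = (M - 3)*M + M = (-3 + M)*M + M = M*(-3 + M) + M = M + M*(-3 + M))
b = -51 (b = -7 + (2 + 2)*(-11) = -7 + 4*(-11) = -7 - 44 = -51)
(C(-16) + 176)/(b - 208) = (-16*(-2 - 16) + 176)/(-51 - 208) = (-16*(-18) + 176)/(-259) = (288 + 176)*(-1/259) = 464*(-1/259) = -464/259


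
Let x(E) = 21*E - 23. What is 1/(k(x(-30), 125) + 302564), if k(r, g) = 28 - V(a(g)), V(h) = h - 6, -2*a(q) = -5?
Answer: 2/605191 ≈ 3.3047e-6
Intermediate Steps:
a(q) = 5/2 (a(q) = -½*(-5) = 5/2)
V(h) = -6 + h
x(E) = -23 + 21*E
k(r, g) = 63/2 (k(r, g) = 28 - (-6 + 5/2) = 28 - 1*(-7/2) = 28 + 7/2 = 63/2)
1/(k(x(-30), 125) + 302564) = 1/(63/2 + 302564) = 1/(605191/2) = 2/605191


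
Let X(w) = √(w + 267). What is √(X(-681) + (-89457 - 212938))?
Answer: √(-302395 + 3*I*√46) ≈ 0.018 + 549.9*I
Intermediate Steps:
X(w) = √(267 + w)
√(X(-681) + (-89457 - 212938)) = √(√(267 - 681) + (-89457 - 212938)) = √(√(-414) - 302395) = √(3*I*√46 - 302395) = √(-302395 + 3*I*√46)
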